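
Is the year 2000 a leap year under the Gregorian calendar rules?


Gregorian leap year rule: divisible by 4, but not by 100, unless also by 400.
2000 is divisible by 400 -> leap year

Yes


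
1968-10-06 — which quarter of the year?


Month: October (month 10)
Q1: Jan-Mar, Q2: Apr-Jun, Q3: Jul-Sep, Q4: Oct-Dec

Q4


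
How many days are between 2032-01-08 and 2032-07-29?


From 2032-01-08 to 2032-07-29
2032-01-08: day of year = 8
2032-07-29: days before July = 31 + 29 + 31 + 30 + 31 + 30 = 182 (2032 is a leap year); day of year = 182 + 29 = 211
Same year: 211 - 8 = 203

203 days


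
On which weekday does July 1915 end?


July 1915 has 31 days
Anchor: Jan 1, 1915. With p = 1915 - 1 = 1914: (p + p//4 - p//100 + p//400) mod 7 = (1914 + 478 - 19 + 4) mod 7 = 2377 mod 7 = 4 -> Friday (Mon=0 ... Sun=6)
Days before July (Jan-Jun): 181; July 1 index = (4 + 181) mod 7 = 3 -> Thursday
Last day offset: 31 - 1 = 30 days
Weekday index = (3 + 30) mod 7 = 5

Saturday, July 31


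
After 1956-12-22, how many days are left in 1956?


Day of year: 357 of 366
Remaining = 366 - 357

9 days


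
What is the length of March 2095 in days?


March 2095

31 days


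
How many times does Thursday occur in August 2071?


August 2071 has 31 days
Anchor: Jan 1, 2071. With p = 2071 - 1 = 2070: (p + p//4 - p//100 + p//400) mod 7 = (2070 + 517 - 20 + 5) mod 7 = 2572 mod 7 = 3 -> Thursday (Mon=0 ... Sun=6)
Days before August (Jan-Jul): 212; August 1 index = (3 + 212) mod 7 = 5 -> Saturday
First Thursday is August 6
Thursdays: 6, 13, 20, 27

4 Thursdays


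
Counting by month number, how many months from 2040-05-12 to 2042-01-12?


From May 2040 to January 2042
2 years * 12 = 24 months, minus 4 months = 20

20 months


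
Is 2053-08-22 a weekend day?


Anchor: Jan 1, 2053. With p = 2053 - 1 = 2052: (p + p//4 - p//100 + p//400) mod 7 = (2052 + 513 - 20 + 5) mod 7 = 2550 mod 7 = 2 -> Wednesday (Mon=0 ... Sun=6)
Day of year: 234; offset = 233
Weekday index = (2 + 233) mod 7 = 4 -> Friday
Weekend days: Saturday, Sunday

No


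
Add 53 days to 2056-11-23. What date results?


Start: 2056-11-23, add 53 days
November 2056 has 30 days: 30 - 23 = 7 days to November 30 -> 46 left
December 2056 has 31 days -> 15 left
January 2057: 15 <= 31 -> lands on January 15

Result: 2057-01-15


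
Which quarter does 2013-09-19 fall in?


Month: September (month 9)
Q1: Jan-Mar, Q2: Apr-Jun, Q3: Jul-Sep, Q4: Oct-Dec

Q3


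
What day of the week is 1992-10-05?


Date: October 5, 1992
Anchor: Jan 1, 1992. With p = 1992 - 1 = 1991: (p + p//4 - p//100 + p//400) mod 7 = (1991 + 497 - 19 + 4) mod 7 = 2473 mod 7 = 2 -> Wednesday (Mon=0 ... Sun=6)
Days before October (Jan-Sep): 274; offset = 274 + 5 - 1 = 278
Weekday index = (2 + 278) mod 7 = 0

Day of the week: Monday


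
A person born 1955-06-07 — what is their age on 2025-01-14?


Birth: 1955-06-07
Reference: 2025-01-14
Year difference: 2025 - 1955 = 70
Birthday not yet reached in 2025, subtract 1

69 years old


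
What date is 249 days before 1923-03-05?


Start: 1923-03-05, subtract 249 days
Back 5 days from March 5 reaches February 28, 1923 -> 244 left
February 1923 has 28 days -> back to January 31, 1923 -> 216 left
January 1923 has 31 days -> back to December 31, 1922 -> 185 left
December 1922 has 31 days -> back to November 30, 1922 -> 154 left
November 1922 has 30 days -> back to October 31, 1922 -> 124 left
October 1922 has 31 days -> back to September 30, 1922 -> 93 left
September 1922 has 30 days -> back to August 31, 1922 -> 63 left
August 1922 has 31 days -> back to July 31, 1922 -> 32 left
July 1922 has 31 days -> back to June 30, 1922 -> 1 left
June 1922: 30 - 1 = 29 -> lands on June 29

Result: 1922-06-29


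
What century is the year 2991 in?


Century = (year - 1) // 100 + 1
= (2991 - 1) // 100 + 1
= 2990 // 100 + 1
= 29 + 1

30th century


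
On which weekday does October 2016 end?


October 2016 has 31 days
Anchor: Jan 1, 2016. With p = 2016 - 1 = 2015: (p + p//4 - p//100 + p//400) mod 7 = (2015 + 503 - 20 + 5) mod 7 = 2503 mod 7 = 4 -> Friday (Mon=0 ... Sun=6)
Days before October (Jan-Sep): 274; October 1 index = (4 + 274) mod 7 = 5 -> Saturday
Last day offset: 31 - 1 = 30 days
Weekday index = (5 + 30) mod 7 = 0

Monday, October 31


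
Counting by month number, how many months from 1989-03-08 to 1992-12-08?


From March 1989 to December 1992
3 years * 12 = 36 months, plus 9 months = 45

45 months


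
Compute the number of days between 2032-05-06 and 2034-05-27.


From 2032-05-06 to 2034-05-27
2032-05-06: days before May = 31 + 29 + 31 + 30 = 121 (2032 is a leap year); day of year = 121 + 6 = 127
2034-05-27: days before May = 31 + 28 + 31 + 30 = 120 (2034 is not a leap year); day of year = 120 + 27 = 147
Rest of 2032: 366 - 127 = 239
Full years 2033 (365): 365
Total = 239 + 365 + 147 = 751

751 days


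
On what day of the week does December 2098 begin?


Target: December 1, 2098
Anchor: Jan 1, 2098. With p = 2098 - 1 = 2097: (p + p//4 - p//100 + p//400) mod 7 = (2097 + 524 - 20 + 5) mod 7 = 2606 mod 7 = 2 -> Wednesday (Mon=0 ... Sun=6)
Days before December (Jan-Nov): 334 days
Weekday index = (2 + 334) mod 7 = 0

Monday


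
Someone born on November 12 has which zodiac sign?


Date: November 12
Conventional tropical zodiac dates: Scorpio from October 23 onward; Sagittarius starts November 22
November 12 falls within the Scorpio range

Scorpio


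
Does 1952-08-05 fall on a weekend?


Anchor: Jan 1, 1952. With p = 1952 - 1 = 1951: (p + p//4 - p//100 + p//400) mod 7 = (1951 + 487 - 19 + 4) mod 7 = 2423 mod 7 = 1 -> Tuesday (Mon=0 ... Sun=6)
Day of year: 218; offset = 217
Weekday index = (1 + 217) mod 7 = 1 -> Tuesday
Weekend days: Saturday, Sunday

No


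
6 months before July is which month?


July is month 7
7 - 6 = 1

January


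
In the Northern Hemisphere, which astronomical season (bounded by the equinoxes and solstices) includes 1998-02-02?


Date: February 2
Astronomical Winter (approx.; exact equinox/solstice day varies by year): December 21 to March 19
February 2 falls within the Winter window

Winter


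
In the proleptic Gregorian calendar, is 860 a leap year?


Gregorian leap year rule: divisible by 4, but not by 100, unless also by 400.
860 is divisible by 4 but not 100 -> leap year

Yes


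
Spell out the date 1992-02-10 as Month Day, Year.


ISO 1992-02-10 parses as year=1992, month=02, day=10
Month 2 -> February

February 10, 1992


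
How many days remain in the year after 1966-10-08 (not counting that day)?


Day of year: 281 of 365
Remaining = 365 - 281

84 days


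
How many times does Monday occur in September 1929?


September 1929 has 30 days
Anchor: Jan 1, 1929. With p = 1929 - 1 = 1928: (p + p//4 - p//100 + p//400) mod 7 = (1928 + 482 - 19 + 4) mod 7 = 2395 mod 7 = 1 -> Tuesday (Mon=0 ... Sun=6)
Days before September (Jan-Aug): 243; September 1 index = (1 + 243) mod 7 = 6 -> Sunday
First Monday is September 2
Mondays: 2, 9, 16, 23, 30

5 Mondays


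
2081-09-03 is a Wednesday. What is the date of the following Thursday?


Current: Wednesday
Target: Thursday
Days ahead: 1

Next Thursday: 2081-09-04


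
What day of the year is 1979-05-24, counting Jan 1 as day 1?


Date: May 24, 1979
Days in months 1 through 4: 120
Plus 24 days in May

Day of year: 144


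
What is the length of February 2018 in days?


February 2018 (leap year: no)

28 days


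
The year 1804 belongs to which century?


Century = (year - 1) // 100 + 1
= (1804 - 1) // 100 + 1
= 1803 // 100 + 1
= 18 + 1

19th century


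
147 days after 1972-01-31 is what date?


Start: 1972-01-31, add 147 days
January 31 is the last day of January 1972 -> 147 left
February 1972 has 29 days -> 118 left
March 1972 has 31 days -> 87 left
April 1972 has 30 days -> 57 left
May 1972 has 31 days -> 26 left
June 1972: 26 <= 30 -> lands on June 26

Result: 1972-06-26


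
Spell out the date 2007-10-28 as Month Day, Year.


ISO 2007-10-28 parses as year=2007, month=10, day=28
Month 10 -> October

October 28, 2007


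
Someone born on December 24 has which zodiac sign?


Date: December 24
Conventional tropical zodiac dates: Capricorn from December 22 onward; Aquarius starts January 20
December 24 falls within the Capricorn range

Capricorn


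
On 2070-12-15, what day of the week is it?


Date: December 15, 2070
Anchor: Jan 1, 2070. With p = 2070 - 1 = 2069: (p + p//4 - p//100 + p//400) mod 7 = (2069 + 517 - 20 + 5) mod 7 = 2571 mod 7 = 2 -> Wednesday (Mon=0 ... Sun=6)
Days before December (Jan-Nov): 334; offset = 334 + 15 - 1 = 348
Weekday index = (2 + 348) mod 7 = 0

Day of the week: Monday


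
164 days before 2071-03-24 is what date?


Start: 2071-03-24, subtract 164 days
Back 24 days from March 24 reaches February 28, 2071 -> 140 left
February 2071 has 28 days -> back to January 31, 2071 -> 112 left
January 2071 has 31 days -> back to December 31, 2070 -> 81 left
December 2070 has 31 days -> back to November 30, 2070 -> 50 left
November 2070 has 30 days -> back to October 31, 2070 -> 20 left
October 2070: 31 - 20 = 11 -> lands on October 11

Result: 2070-10-11


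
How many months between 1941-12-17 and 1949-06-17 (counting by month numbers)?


From December 1941 to June 1949
8 years * 12 = 96 months, minus 6 months = 90

90 months


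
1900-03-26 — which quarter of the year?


Month: March (month 3)
Q1: Jan-Mar, Q2: Apr-Jun, Q3: Jul-Sep, Q4: Oct-Dec

Q1


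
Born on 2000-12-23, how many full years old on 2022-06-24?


Birth: 2000-12-23
Reference: 2022-06-24
Year difference: 2022 - 2000 = 22
Birthday not yet reached in 2022, subtract 1

21 years old


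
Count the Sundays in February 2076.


February 2076 has 29 days
Anchor: Jan 1, 2076. With p = 2076 - 1 = 2075: (p + p//4 - p//100 + p//400) mod 7 = (2075 + 518 - 20 + 5) mod 7 = 2578 mod 7 = 2 -> Wednesday (Mon=0 ... Sun=6)
Days before February (Jan): 31; February 1 index = (2 + 31) mod 7 = 5 -> Saturday
First Sunday is February 2
Sundays: 2, 9, 16, 23

4 Sundays


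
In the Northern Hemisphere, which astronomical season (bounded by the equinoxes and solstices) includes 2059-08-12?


Date: August 12
Astronomical Summer (approx.; exact equinox/solstice day varies by year): June 21 to September 21
August 12 falls within the Summer window

Summer


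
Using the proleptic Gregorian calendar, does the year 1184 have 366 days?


Gregorian leap year rule: divisible by 4, but not by 100, unless also by 400.
1184 is divisible by 4 but not 100 -> leap year

Yes


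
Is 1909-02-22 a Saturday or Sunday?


Anchor: Jan 1, 1909. With p = 1909 - 1 = 1908: (p + p//4 - p//100 + p//400) mod 7 = (1908 + 477 - 19 + 4) mod 7 = 2370 mod 7 = 4 -> Friday (Mon=0 ... Sun=6)
Day of year: 53; offset = 52
Weekday index = (4 + 52) mod 7 = 0 -> Monday
Weekend days: Saturday, Sunday

No


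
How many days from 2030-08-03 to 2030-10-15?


From 2030-08-03 to 2030-10-15
2030-08-03: days before August = 31 + 28 + 31 + 30 + 31 + 30 + 31 = 212 (2030 is not a leap year); day of year = 212 + 3 = 215
2030-10-15: days before October = 31 + 28 + 31 + 30 + 31 + 30 + 31 + 31 + 30 = 273 (2030 is not a leap year); day of year = 273 + 15 = 288
Same year: 288 - 215 = 73

73 days


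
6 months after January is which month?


January is month 1
1 + 6 = 7

July


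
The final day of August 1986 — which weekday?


August 1986 has 31 days
Anchor: Jan 1, 1986. With p = 1986 - 1 = 1985: (p + p//4 - p//100 + p//400) mod 7 = (1985 + 496 - 19 + 4) mod 7 = 2466 mod 7 = 2 -> Wednesday (Mon=0 ... Sun=6)
Days before August (Jan-Jul): 212; August 1 index = (2 + 212) mod 7 = 4 -> Friday
Last day offset: 31 - 1 = 30 days
Weekday index = (4 + 30) mod 7 = 6

Sunday, August 31


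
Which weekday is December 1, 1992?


Target: December 1, 1992
Anchor: Jan 1, 1992. With p = 1992 - 1 = 1991: (p + p//4 - p//100 + p//400) mod 7 = (1991 + 497 - 19 + 4) mod 7 = 2473 mod 7 = 2 -> Wednesday (Mon=0 ... Sun=6)
Days before December (Jan-Nov): 335 days
Weekday index = (2 + 335) mod 7 = 1

Tuesday


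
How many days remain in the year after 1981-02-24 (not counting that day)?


Day of year: 55 of 365
Remaining = 365 - 55

310 days


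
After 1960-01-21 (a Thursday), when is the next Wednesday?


Current: Thursday
Target: Wednesday
Days ahead: 6

Next Wednesday: 1960-01-27


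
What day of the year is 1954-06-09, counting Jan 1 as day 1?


Date: June 9, 1954
Days in months 1 through 5: 151
Plus 9 days in June

Day of year: 160


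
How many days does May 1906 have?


May 1906

31 days


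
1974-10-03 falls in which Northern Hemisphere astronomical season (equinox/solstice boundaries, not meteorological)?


Date: October 3
Astronomical Autumn (approx.; exact equinox/solstice day varies by year): September 22 to December 20
October 3 falls within the Autumn window

Autumn


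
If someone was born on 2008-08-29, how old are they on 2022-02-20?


Birth: 2008-08-29
Reference: 2022-02-20
Year difference: 2022 - 2008 = 14
Birthday not yet reached in 2022, subtract 1

13 years old


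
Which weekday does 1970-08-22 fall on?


Date: August 22, 1970
Anchor: Jan 1, 1970. With p = 1970 - 1 = 1969: (p + p//4 - p//100 + p//400) mod 7 = (1969 + 492 - 19 + 4) mod 7 = 2446 mod 7 = 3 -> Thursday (Mon=0 ... Sun=6)
Days before August (Jan-Jul): 212; offset = 212 + 22 - 1 = 233
Weekday index = (3 + 233) mod 7 = 5

Day of the week: Saturday


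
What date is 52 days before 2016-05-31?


Start: 2016-05-31, subtract 52 days
Back 31 days from May 31 reaches April 30, 2016 -> 21 left
April 2016: 30 - 21 = 9 -> lands on April 9

Result: 2016-04-09


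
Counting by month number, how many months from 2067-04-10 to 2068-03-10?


From April 2067 to March 2068
1 year * 12 = 12 months, minus 1 month = 11

11 months


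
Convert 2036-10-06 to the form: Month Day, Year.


ISO 2036-10-06 parses as year=2036, month=10, day=06
Month 10 -> October

October 6, 2036


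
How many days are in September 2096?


September 2096

30 days


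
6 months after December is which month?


December is month 12
12 + 6 = 18; wrap: 18 - 12 = 6

June


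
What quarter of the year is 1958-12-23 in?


Month: December (month 12)
Q1: Jan-Mar, Q2: Apr-Jun, Q3: Jul-Sep, Q4: Oct-Dec

Q4


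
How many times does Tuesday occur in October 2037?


October 2037 has 31 days
Anchor: Jan 1, 2037. With p = 2037 - 1 = 2036: (p + p//4 - p//100 + p//400) mod 7 = (2036 + 509 - 20 + 5) mod 7 = 2530 mod 7 = 3 -> Thursday (Mon=0 ... Sun=6)
Days before October (Jan-Sep): 273; October 1 index = (3 + 273) mod 7 = 3 -> Thursday
First Tuesday is October 6
Tuesdays: 6, 13, 20, 27

4 Tuesdays


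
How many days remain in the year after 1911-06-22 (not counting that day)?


Day of year: 173 of 365
Remaining = 365 - 173

192 days


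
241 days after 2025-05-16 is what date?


Start: 2025-05-16, add 241 days
May 2025 has 31 days: 31 - 16 = 15 days to May 31 -> 226 left
June 2025 has 30 days -> 196 left
July 2025 has 31 days -> 165 left
August 2025 has 31 days -> 134 left
September 2025 has 30 days -> 104 left
October 2025 has 31 days -> 73 left
November 2025 has 30 days -> 43 left
December 2025 has 31 days -> 12 left
January 2026: 12 <= 31 -> lands on January 12

Result: 2026-01-12


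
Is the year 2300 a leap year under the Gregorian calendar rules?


Gregorian leap year rule: divisible by 4, but not by 100, unless also by 400.
2300 is divisible by 100 but not 400 -> not a leap year

No


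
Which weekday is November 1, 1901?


Target: November 1, 1901
Anchor: Jan 1, 1901. With p = 1901 - 1 = 1900: (p + p//4 - p//100 + p//400) mod 7 = (1900 + 475 - 19 + 4) mod 7 = 2360 mod 7 = 1 -> Tuesday (Mon=0 ... Sun=6)
Days before November (Jan-Oct): 304 days
Weekday index = (1 + 304) mod 7 = 4

Friday


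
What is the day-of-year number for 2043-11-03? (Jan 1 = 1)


Date: November 3, 2043
Days in months 1 through 10: 304
Plus 3 days in November

Day of year: 307


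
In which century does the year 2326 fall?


Century = (year - 1) // 100 + 1
= (2326 - 1) // 100 + 1
= 2325 // 100 + 1
= 23 + 1

24th century


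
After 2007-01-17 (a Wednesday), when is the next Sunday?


Current: Wednesday
Target: Sunday
Days ahead: 4

Next Sunday: 2007-01-21


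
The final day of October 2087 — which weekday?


October 2087 has 31 days
Anchor: Jan 1, 2087. With p = 2087 - 1 = 2086: (p + p//4 - p//100 + p//400) mod 7 = (2086 + 521 - 20 + 5) mod 7 = 2592 mod 7 = 2 -> Wednesday (Mon=0 ... Sun=6)
Days before October (Jan-Sep): 273; October 1 index = (2 + 273) mod 7 = 2 -> Wednesday
Last day offset: 31 - 1 = 30 days
Weekday index = (2 + 30) mod 7 = 4

Friday, October 31


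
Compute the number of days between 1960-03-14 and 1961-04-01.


From 1960-03-14 to 1961-04-01
1960-03-14: days before March = 31 + 29 = 60 (1960 is a leap year); day of year = 60 + 14 = 74
1961-04-01: days before April = 31 + 28 + 31 = 90 (1961 is not a leap year); day of year = 90 + 1 = 91
Rest of 1960: 366 - 74 = 292
Total = 292 + 91 = 383

383 days


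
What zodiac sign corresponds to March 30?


Date: March 30
Conventional tropical zodiac dates: Aries from March 21 onward; Taurus starts April 20
March 30 falls within the Aries range

Aries


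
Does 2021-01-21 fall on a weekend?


Anchor: Jan 1, 2021. With p = 2021 - 1 = 2020: (p + p//4 - p//100 + p//400) mod 7 = (2020 + 505 - 20 + 5) mod 7 = 2510 mod 7 = 4 -> Friday (Mon=0 ... Sun=6)
Day of year: 21; offset = 20
Weekday index = (4 + 20) mod 7 = 3 -> Thursday
Weekend days: Saturday, Sunday

No


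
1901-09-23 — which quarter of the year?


Month: September (month 9)
Q1: Jan-Mar, Q2: Apr-Jun, Q3: Jul-Sep, Q4: Oct-Dec

Q3


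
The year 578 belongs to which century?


Century = (year - 1) // 100 + 1
= (578 - 1) // 100 + 1
= 577 // 100 + 1
= 5 + 1

6th century


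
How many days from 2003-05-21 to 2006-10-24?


From 2003-05-21 to 2006-10-24
2003-05-21: days before May = 31 + 28 + 31 + 30 = 120 (2003 is not a leap year); day of year = 120 + 21 = 141
2006-10-24: days before October = 31 + 28 + 31 + 30 + 31 + 30 + 31 + 31 + 30 = 273 (2006 is not a leap year); day of year = 273 + 24 = 297
Rest of 2003: 365 - 141 = 224
Full years 2004 (366), 2005 (365): 731
Total = 224 + 731 + 297 = 1252

1252 days


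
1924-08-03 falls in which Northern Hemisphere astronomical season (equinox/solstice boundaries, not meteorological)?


Date: August 3
Astronomical Summer (approx.; exact equinox/solstice day varies by year): June 21 to September 21
August 3 falls within the Summer window

Summer


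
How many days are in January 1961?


January 1961

31 days


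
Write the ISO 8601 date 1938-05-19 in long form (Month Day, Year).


ISO 1938-05-19 parses as year=1938, month=05, day=19
Month 5 -> May

May 19, 1938


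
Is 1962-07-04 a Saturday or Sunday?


Anchor: Jan 1, 1962. With p = 1962 - 1 = 1961: (p + p//4 - p//100 + p//400) mod 7 = (1961 + 490 - 19 + 4) mod 7 = 2436 mod 7 = 0 -> Monday (Mon=0 ... Sun=6)
Day of year: 185; offset = 184
Weekday index = (0 + 184) mod 7 = 2 -> Wednesday
Weekend days: Saturday, Sunday

No


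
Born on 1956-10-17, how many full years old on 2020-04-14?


Birth: 1956-10-17
Reference: 2020-04-14
Year difference: 2020 - 1956 = 64
Birthday not yet reached in 2020, subtract 1

63 years old


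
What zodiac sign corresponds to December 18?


Date: December 18
Conventional tropical zodiac dates: Sagittarius from November 22 onward; Capricorn starts December 22
December 18 falls within the Sagittarius range

Sagittarius


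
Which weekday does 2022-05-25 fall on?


Date: May 25, 2022
Anchor: Jan 1, 2022. With p = 2022 - 1 = 2021: (p + p//4 - p//100 + p//400) mod 7 = (2021 + 505 - 20 + 5) mod 7 = 2511 mod 7 = 5 -> Saturday (Mon=0 ... Sun=6)
Days before May (Jan-Apr): 120; offset = 120 + 25 - 1 = 144
Weekday index = (5 + 144) mod 7 = 2

Day of the week: Wednesday


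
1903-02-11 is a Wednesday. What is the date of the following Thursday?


Current: Wednesday
Target: Thursday
Days ahead: 1

Next Thursday: 1903-02-12


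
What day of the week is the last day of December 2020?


December 2020 has 31 days
Anchor: Jan 1, 2020. With p = 2020 - 1 = 2019: (p + p//4 - p//100 + p//400) mod 7 = (2019 + 504 - 20 + 5) mod 7 = 2508 mod 7 = 2 -> Wednesday (Mon=0 ... Sun=6)
Days before December (Jan-Nov): 335; December 1 index = (2 + 335) mod 7 = 1 -> Tuesday
Last day offset: 31 - 1 = 30 days
Weekday index = (1 + 30) mod 7 = 3

Thursday, December 31


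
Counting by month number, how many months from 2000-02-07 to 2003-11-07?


From February 2000 to November 2003
3 years * 12 = 36 months, plus 9 months = 45

45 months


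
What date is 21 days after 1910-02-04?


Start: 1910-02-04, add 21 days
February 1910 has 28 days; 4 + 21 = 25 stays within February

Result: 1910-02-25


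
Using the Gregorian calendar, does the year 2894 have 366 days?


Gregorian leap year rule: divisible by 4, but not by 100, unless also by 400.
2894 is not divisible by 4 -> not a leap year

No


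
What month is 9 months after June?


June is month 6
6 + 9 = 15; wrap: 15 - 12 = 3

March


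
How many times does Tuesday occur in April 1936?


April 1936 has 30 days
Anchor: Jan 1, 1936. With p = 1936 - 1 = 1935: (p + p//4 - p//100 + p//400) mod 7 = (1935 + 483 - 19 + 4) mod 7 = 2403 mod 7 = 2 -> Wednesday (Mon=0 ... Sun=6)
Days before April (Jan-Mar): 91; April 1 index = (2 + 91) mod 7 = 2 -> Wednesday
First Tuesday is April 7
Tuesdays: 7, 14, 21, 28

4 Tuesdays


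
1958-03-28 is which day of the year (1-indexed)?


Date: March 28, 1958
Days in months 1 through 2: 59
Plus 28 days in March

Day of year: 87


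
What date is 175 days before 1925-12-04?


Start: 1925-12-04, subtract 175 days
Back 4 days from December 4 reaches November 30, 1925 -> 171 left
November 1925 has 30 days -> back to October 31, 1925 -> 141 left
October 1925 has 31 days -> back to September 30, 1925 -> 110 left
September 1925 has 30 days -> back to August 31, 1925 -> 80 left
August 1925 has 31 days -> back to July 31, 1925 -> 49 left
July 1925 has 31 days -> back to June 30, 1925 -> 18 left
June 1925: 30 - 18 = 12 -> lands on June 12

Result: 1925-06-12


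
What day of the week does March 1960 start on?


Target: March 1, 1960
Anchor: Jan 1, 1960. With p = 1960 - 1 = 1959: (p + p//4 - p//100 + p//400) mod 7 = (1959 + 489 - 19 + 4) mod 7 = 2433 mod 7 = 4 -> Friday (Mon=0 ... Sun=6)
Days before March (Jan-Feb): 60 days
Weekday index = (4 + 60) mod 7 = 1

Tuesday


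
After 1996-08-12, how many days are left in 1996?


Day of year: 225 of 366
Remaining = 366 - 225

141 days


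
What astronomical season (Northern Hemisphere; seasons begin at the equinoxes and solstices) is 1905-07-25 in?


Date: July 25
Astronomical Summer (approx.; exact equinox/solstice day varies by year): June 21 to September 21
July 25 falls within the Summer window

Summer


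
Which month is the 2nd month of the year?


Month 2 of 12

February


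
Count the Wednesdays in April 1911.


April 1911 has 30 days
Anchor: Jan 1, 1911. With p = 1911 - 1 = 1910: (p + p//4 - p//100 + p//400) mod 7 = (1910 + 477 - 19 + 4) mod 7 = 2372 mod 7 = 6 -> Sunday (Mon=0 ... Sun=6)
Days before April (Jan-Mar): 90; April 1 index = (6 + 90) mod 7 = 5 -> Saturday
First Wednesday is April 5
Wednesdays: 5, 12, 19, 26

4 Wednesdays


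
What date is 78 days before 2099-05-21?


Start: 2099-05-21, subtract 78 days
Back 21 days from May 21 reaches April 30, 2099 -> 57 left
April 2099 has 30 days -> back to March 31, 2099 -> 27 left
March 2099: 31 - 27 = 4 -> lands on March 4

Result: 2099-03-04


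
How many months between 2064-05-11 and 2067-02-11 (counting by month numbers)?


From May 2064 to February 2067
3 years * 12 = 36 months, minus 3 months = 33

33 months


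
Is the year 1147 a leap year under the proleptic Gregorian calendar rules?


Gregorian leap year rule: divisible by 4, but not by 100, unless also by 400.
1147 is not divisible by 4 -> not a leap year

No


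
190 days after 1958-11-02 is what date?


Start: 1958-11-02, add 190 days
November 1958 has 30 days: 30 - 2 = 28 days to November 30 -> 162 left
December 1958 has 31 days -> 131 left
January 1959 has 31 days -> 100 left
February 1959 has 28 days -> 72 left
March 1959 has 31 days -> 41 left
April 1959 has 30 days -> 11 left
May 1959: 11 <= 31 -> lands on May 11

Result: 1959-05-11


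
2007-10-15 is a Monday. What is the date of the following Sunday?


Current: Monday
Target: Sunday
Days ahead: 6

Next Sunday: 2007-10-21


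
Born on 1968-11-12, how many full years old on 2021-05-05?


Birth: 1968-11-12
Reference: 2021-05-05
Year difference: 2021 - 1968 = 53
Birthday not yet reached in 2021, subtract 1

52 years old


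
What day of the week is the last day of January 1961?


January 1961 has 31 days
Anchor: Jan 1, 1961. With p = 1961 - 1 = 1960: (p + p//4 - p//100 + p//400) mod 7 = (1960 + 490 - 19 + 4) mod 7 = 2435 mod 7 = 6 -> Sunday (Mon=0 ... Sun=6)
January 1 is the anchor itself -> Sunday
Last day offset: 31 - 1 = 30 days
Weekday index = (6 + 30) mod 7 = 1

Tuesday, January 31


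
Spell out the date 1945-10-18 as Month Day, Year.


ISO 1945-10-18 parses as year=1945, month=10, day=18
Month 10 -> October

October 18, 1945


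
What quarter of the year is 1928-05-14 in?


Month: May (month 5)
Q1: Jan-Mar, Q2: Apr-Jun, Q3: Jul-Sep, Q4: Oct-Dec

Q2


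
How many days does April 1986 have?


April 1986

30 days


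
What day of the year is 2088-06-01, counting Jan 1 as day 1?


Date: June 1, 2088
Days in months 1 through 5: 152
Plus 1 days in June

Day of year: 153


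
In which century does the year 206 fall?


Century = (year - 1) // 100 + 1
= (206 - 1) // 100 + 1
= 205 // 100 + 1
= 2 + 1

3rd century


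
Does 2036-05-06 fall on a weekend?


Anchor: Jan 1, 2036. With p = 2036 - 1 = 2035: (p + p//4 - p//100 + p//400) mod 7 = (2035 + 508 - 20 + 5) mod 7 = 2528 mod 7 = 1 -> Tuesday (Mon=0 ... Sun=6)
Day of year: 127; offset = 126
Weekday index = (1 + 126) mod 7 = 1 -> Tuesday
Weekend days: Saturday, Sunday

No


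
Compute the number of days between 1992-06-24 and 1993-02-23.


From 1992-06-24 to 1993-02-23
1992-06-24: days before June = 31 + 29 + 31 + 30 + 31 = 152 (1992 is a leap year); day of year = 152 + 24 = 176
1993-02-23: days before February = 31; day of year = 31 + 23 = 54
Rest of 1992: 366 - 176 = 190
Total = 190 + 54 = 244

244 days


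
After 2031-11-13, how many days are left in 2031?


Day of year: 317 of 365
Remaining = 365 - 317

48 days


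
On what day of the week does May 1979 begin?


Target: May 1, 1979
Anchor: Jan 1, 1979. With p = 1979 - 1 = 1978: (p + p//4 - p//100 + p//400) mod 7 = (1978 + 494 - 19 + 4) mod 7 = 2457 mod 7 = 0 -> Monday (Mon=0 ... Sun=6)
Days before May (Jan-Apr): 120 days
Weekday index = (0 + 120) mod 7 = 1

Tuesday


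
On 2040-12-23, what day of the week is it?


Date: December 23, 2040
Anchor: Jan 1, 2040. With p = 2040 - 1 = 2039: (p + p//4 - p//100 + p//400) mod 7 = (2039 + 509 - 20 + 5) mod 7 = 2533 mod 7 = 6 -> Sunday (Mon=0 ... Sun=6)
Days before December (Jan-Nov): 335; offset = 335 + 23 - 1 = 357
Weekday index = (6 + 357) mod 7 = 6

Day of the week: Sunday


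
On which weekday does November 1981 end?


November 1981 has 30 days
Anchor: Jan 1, 1981. With p = 1981 - 1 = 1980: (p + p//4 - p//100 + p//400) mod 7 = (1980 + 495 - 19 + 4) mod 7 = 2460 mod 7 = 3 -> Thursday (Mon=0 ... Sun=6)
Days before November (Jan-Oct): 304; November 1 index = (3 + 304) mod 7 = 6 -> Sunday
Last day offset: 30 - 1 = 29 days
Weekday index = (6 + 29) mod 7 = 0

Monday, November 30


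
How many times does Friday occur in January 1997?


January 1997 has 31 days
Anchor: Jan 1, 1997. With p = 1997 - 1 = 1996: (p + p//4 - p//100 + p//400) mod 7 = (1996 + 499 - 19 + 4) mod 7 = 2480 mod 7 = 2 -> Wednesday (Mon=0 ... Sun=6)
January 1 is the anchor itself -> Wednesday
First Friday is January 3
Fridays: 3, 10, 17, 24, 31

5 Fridays


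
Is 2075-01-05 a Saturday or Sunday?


Anchor: Jan 1, 2075. With p = 2075 - 1 = 2074: (p + p//4 - p//100 + p//400) mod 7 = (2074 + 518 - 20 + 5) mod 7 = 2577 mod 7 = 1 -> Tuesday (Mon=0 ... Sun=6)
Day of year: 5; offset = 4
Weekday index = (1 + 4) mod 7 = 5 -> Saturday
Weekend days: Saturday, Sunday

Yes


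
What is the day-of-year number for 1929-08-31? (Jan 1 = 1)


Date: August 31, 1929
Days in months 1 through 7: 212
Plus 31 days in August

Day of year: 243


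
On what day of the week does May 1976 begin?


Target: May 1, 1976
Anchor: Jan 1, 1976. With p = 1976 - 1 = 1975: (p + p//4 - p//100 + p//400) mod 7 = (1975 + 493 - 19 + 4) mod 7 = 2453 mod 7 = 3 -> Thursday (Mon=0 ... Sun=6)
Days before May (Jan-Apr): 121 days
Weekday index = (3 + 121) mod 7 = 5

Saturday


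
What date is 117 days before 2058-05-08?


Start: 2058-05-08, subtract 117 days
Back 8 days from May 8 reaches April 30, 2058 -> 109 left
April 2058 has 30 days -> back to March 31, 2058 -> 79 left
March 2058 has 31 days -> back to February 28, 2058 -> 48 left
February 2058 has 28 days -> back to January 31, 2058 -> 20 left
January 2058: 31 - 20 = 11 -> lands on January 11

Result: 2058-01-11


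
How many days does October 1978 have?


October 1978

31 days


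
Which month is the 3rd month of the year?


Month 3 of 12

March


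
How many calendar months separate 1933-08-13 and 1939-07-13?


From August 1933 to July 1939
6 years * 12 = 72 months, minus 1 month = 71

71 months


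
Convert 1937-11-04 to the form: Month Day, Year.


ISO 1937-11-04 parses as year=1937, month=11, day=04
Month 11 -> November

November 4, 1937


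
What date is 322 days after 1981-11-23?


Start: 1981-11-23, add 322 days
November 1981 has 30 days: 30 - 23 = 7 days to November 30 -> 315 left
December 1981 has 31 days -> 284 left
January 1982 has 31 days -> 253 left
February 1982 has 28 days -> 225 left
March 1982 has 31 days -> 194 left
April 1982 has 30 days -> 164 left
May 1982 has 31 days -> 133 left
June 1982 has 30 days -> 103 left
July 1982 has 31 days -> 72 left
August 1982 has 31 days -> 41 left
September 1982 has 30 days -> 11 left
October 1982: 11 <= 31 -> lands on October 11

Result: 1982-10-11


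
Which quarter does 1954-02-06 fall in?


Month: February (month 2)
Q1: Jan-Mar, Q2: Apr-Jun, Q3: Jul-Sep, Q4: Oct-Dec

Q1


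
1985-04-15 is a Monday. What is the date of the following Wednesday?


Current: Monday
Target: Wednesday
Days ahead: 2

Next Wednesday: 1985-04-17


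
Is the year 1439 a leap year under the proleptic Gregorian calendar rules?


Gregorian leap year rule: divisible by 4, but not by 100, unless also by 400.
1439 is not divisible by 4 -> not a leap year

No


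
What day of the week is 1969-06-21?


Date: June 21, 1969
Anchor: Jan 1, 1969. With p = 1969 - 1 = 1968: (p + p//4 - p//100 + p//400) mod 7 = (1968 + 492 - 19 + 4) mod 7 = 2445 mod 7 = 2 -> Wednesday (Mon=0 ... Sun=6)
Days before June (Jan-May): 151; offset = 151 + 21 - 1 = 171
Weekday index = (2 + 171) mod 7 = 5

Day of the week: Saturday


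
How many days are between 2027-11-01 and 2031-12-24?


From 2027-11-01 to 2031-12-24
2027-11-01: days before November = 31 + 28 + 31 + 30 + 31 + 30 + 31 + 31 + 30 + 31 = 304 (2027 is not a leap year); day of year = 304 + 1 = 305
2031-12-24: days before December = 31 + 28 + 31 + 30 + 31 + 30 + 31 + 31 + 30 + 31 + 30 = 334 (2031 is not a leap year); day of year = 334 + 24 = 358
Rest of 2027: 365 - 305 = 60
Full years 2028 (366), 2029 (365), 2030 (365): 1096
Total = 60 + 1096 + 358 = 1514

1514 days


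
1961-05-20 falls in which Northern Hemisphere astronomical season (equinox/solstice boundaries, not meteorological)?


Date: May 20
Astronomical Spring (approx.; exact equinox/solstice day varies by year): March 20 to June 20
May 20 falls within the Spring window

Spring


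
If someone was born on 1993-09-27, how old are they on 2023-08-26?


Birth: 1993-09-27
Reference: 2023-08-26
Year difference: 2023 - 1993 = 30
Birthday not yet reached in 2023, subtract 1

29 years old


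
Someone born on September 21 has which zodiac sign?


Date: September 21
Conventional tropical zodiac dates: Virgo from August 23 onward; Libra starts September 23
September 21 falls within the Virgo range

Virgo


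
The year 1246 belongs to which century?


Century = (year - 1) // 100 + 1
= (1246 - 1) // 100 + 1
= 1245 // 100 + 1
= 12 + 1

13th century


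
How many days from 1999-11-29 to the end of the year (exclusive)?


Day of year: 333 of 365
Remaining = 365 - 333

32 days


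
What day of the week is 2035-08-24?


Date: August 24, 2035
Anchor: Jan 1, 2035. With p = 2035 - 1 = 2034: (p + p//4 - p//100 + p//400) mod 7 = (2034 + 508 - 20 + 5) mod 7 = 2527 mod 7 = 0 -> Monday (Mon=0 ... Sun=6)
Days before August (Jan-Jul): 212; offset = 212 + 24 - 1 = 235
Weekday index = (0 + 235) mod 7 = 4

Day of the week: Friday


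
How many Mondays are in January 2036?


January 2036 has 31 days
Anchor: Jan 1, 2036. With p = 2036 - 1 = 2035: (p + p//4 - p//100 + p//400) mod 7 = (2035 + 508 - 20 + 5) mod 7 = 2528 mod 7 = 1 -> Tuesday (Mon=0 ... Sun=6)
January 1 is the anchor itself -> Tuesday
First Monday is January 7
Mondays: 7, 14, 21, 28

4 Mondays


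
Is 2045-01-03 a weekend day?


Anchor: Jan 1, 2045. With p = 2045 - 1 = 2044: (p + p//4 - p//100 + p//400) mod 7 = (2044 + 511 - 20 + 5) mod 7 = 2540 mod 7 = 6 -> Sunday (Mon=0 ... Sun=6)
Day of year: 3; offset = 2
Weekday index = (6 + 2) mod 7 = 1 -> Tuesday
Weekend days: Saturday, Sunday

No


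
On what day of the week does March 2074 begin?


Target: March 1, 2074
Anchor: Jan 1, 2074. With p = 2074 - 1 = 2073: (p + p//4 - p//100 + p//400) mod 7 = (2073 + 518 - 20 + 5) mod 7 = 2576 mod 7 = 0 -> Monday (Mon=0 ... Sun=6)
Days before March (Jan-Feb): 59 days
Weekday index = (0 + 59) mod 7 = 3

Thursday


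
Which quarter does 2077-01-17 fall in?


Month: January (month 1)
Q1: Jan-Mar, Q2: Apr-Jun, Q3: Jul-Sep, Q4: Oct-Dec

Q1


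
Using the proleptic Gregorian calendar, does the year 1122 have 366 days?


Gregorian leap year rule: divisible by 4, but not by 100, unless also by 400.
1122 is not divisible by 4 -> not a leap year

No


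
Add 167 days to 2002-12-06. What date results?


Start: 2002-12-06, add 167 days
December 2002 has 31 days: 31 - 6 = 25 days to December 31 -> 142 left
January 2003 has 31 days -> 111 left
February 2003 has 28 days -> 83 left
March 2003 has 31 days -> 52 left
April 2003 has 30 days -> 22 left
May 2003: 22 <= 31 -> lands on May 22

Result: 2003-05-22


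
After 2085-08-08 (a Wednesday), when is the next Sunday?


Current: Wednesday
Target: Sunday
Days ahead: 4

Next Sunday: 2085-08-12


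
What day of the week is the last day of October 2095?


October 2095 has 31 days
Anchor: Jan 1, 2095. With p = 2095 - 1 = 2094: (p + p//4 - p//100 + p//400) mod 7 = (2094 + 523 - 20 + 5) mod 7 = 2602 mod 7 = 5 -> Saturday (Mon=0 ... Sun=6)
Days before October (Jan-Sep): 273; October 1 index = (5 + 273) mod 7 = 5 -> Saturday
Last day offset: 31 - 1 = 30 days
Weekday index = (5 + 30) mod 7 = 0

Monday, October 31


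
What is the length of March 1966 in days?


March 1966

31 days


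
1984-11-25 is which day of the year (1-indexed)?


Date: November 25, 1984
Days in months 1 through 10: 305
Plus 25 days in November

Day of year: 330


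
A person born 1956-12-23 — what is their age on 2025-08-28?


Birth: 1956-12-23
Reference: 2025-08-28
Year difference: 2025 - 1956 = 69
Birthday not yet reached in 2025, subtract 1

68 years old


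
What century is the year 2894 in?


Century = (year - 1) // 100 + 1
= (2894 - 1) // 100 + 1
= 2893 // 100 + 1
= 28 + 1

29th century


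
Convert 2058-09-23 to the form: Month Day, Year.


ISO 2058-09-23 parses as year=2058, month=09, day=23
Month 9 -> September

September 23, 2058


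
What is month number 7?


Month 7 of 12

July


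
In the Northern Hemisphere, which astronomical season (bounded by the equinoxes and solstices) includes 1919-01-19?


Date: January 19
Astronomical Winter (approx.; exact equinox/solstice day varies by year): December 21 to March 19
January 19 falls within the Winter window

Winter


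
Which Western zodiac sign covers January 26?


Date: January 26
Conventional tropical zodiac dates: Aquarius from January 20 onward; Pisces starts February 19
January 26 falls within the Aquarius range

Aquarius


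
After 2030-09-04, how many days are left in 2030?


Day of year: 247 of 365
Remaining = 365 - 247

118 days


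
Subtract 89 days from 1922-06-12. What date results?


Start: 1922-06-12, subtract 89 days
Back 12 days from June 12 reaches May 31, 1922 -> 77 left
May 1922 has 31 days -> back to April 30, 1922 -> 46 left
April 1922 has 30 days -> back to March 31, 1922 -> 16 left
March 1922: 31 - 16 = 15 -> lands on March 15

Result: 1922-03-15


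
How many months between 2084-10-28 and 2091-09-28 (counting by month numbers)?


From October 2084 to September 2091
7 years * 12 = 84 months, minus 1 month = 83

83 months


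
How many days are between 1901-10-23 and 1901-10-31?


From 1901-10-23 to 1901-10-31
1901-10-23: days before October = 31 + 28 + 31 + 30 + 31 + 30 + 31 + 31 + 30 = 273 (1901 is not a leap year); day of year = 273 + 23 = 296
1901-10-31: days before October = 31 + 28 + 31 + 30 + 31 + 30 + 31 + 31 + 30 = 273 (1901 is not a leap year); day of year = 273 + 31 = 304
Same year: 304 - 296 = 8

8 days


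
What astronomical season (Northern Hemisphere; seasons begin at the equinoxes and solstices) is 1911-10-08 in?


Date: October 8
Astronomical Autumn (approx.; exact equinox/solstice day varies by year): September 22 to December 20
October 8 falls within the Autumn window

Autumn


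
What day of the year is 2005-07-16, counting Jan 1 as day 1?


Date: July 16, 2005
Days in months 1 through 6: 181
Plus 16 days in July

Day of year: 197


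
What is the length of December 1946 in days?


December 1946

31 days


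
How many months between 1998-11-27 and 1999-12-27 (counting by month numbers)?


From November 1998 to December 1999
1 year * 12 = 12 months, plus 1 month = 13

13 months


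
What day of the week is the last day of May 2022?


May 2022 has 31 days
Anchor: Jan 1, 2022. With p = 2022 - 1 = 2021: (p + p//4 - p//100 + p//400) mod 7 = (2021 + 505 - 20 + 5) mod 7 = 2511 mod 7 = 5 -> Saturday (Mon=0 ... Sun=6)
Days before May (Jan-Apr): 120; May 1 index = (5 + 120) mod 7 = 6 -> Sunday
Last day offset: 31 - 1 = 30 days
Weekday index = (6 + 30) mod 7 = 1

Tuesday, May 31


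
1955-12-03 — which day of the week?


Date: December 3, 1955
Anchor: Jan 1, 1955. With p = 1955 - 1 = 1954: (p + p//4 - p//100 + p//400) mod 7 = (1954 + 488 - 19 + 4) mod 7 = 2427 mod 7 = 5 -> Saturday (Mon=0 ... Sun=6)
Days before December (Jan-Nov): 334; offset = 334 + 3 - 1 = 336
Weekday index = (5 + 336) mod 7 = 5

Day of the week: Saturday


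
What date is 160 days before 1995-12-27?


Start: 1995-12-27, subtract 160 days
Back 27 days from December 27 reaches November 30, 1995 -> 133 left
November 1995 has 30 days -> back to October 31, 1995 -> 103 left
October 1995 has 31 days -> back to September 30, 1995 -> 72 left
September 1995 has 30 days -> back to August 31, 1995 -> 42 left
August 1995 has 31 days -> back to July 31, 1995 -> 11 left
July 1995: 31 - 11 = 20 -> lands on July 20

Result: 1995-07-20
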